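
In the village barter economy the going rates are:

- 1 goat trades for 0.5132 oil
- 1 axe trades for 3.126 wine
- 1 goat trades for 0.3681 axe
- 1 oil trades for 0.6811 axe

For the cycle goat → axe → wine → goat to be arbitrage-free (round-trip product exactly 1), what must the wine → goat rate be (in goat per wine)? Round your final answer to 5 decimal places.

0.86905

Known legs of the cycle: 0.3681 × 3.126 = 1.1506806
For no arbitrage the full-cycle product must be 1, so the missing rate is 1 / 1.1506806 ≈ 0.8690509.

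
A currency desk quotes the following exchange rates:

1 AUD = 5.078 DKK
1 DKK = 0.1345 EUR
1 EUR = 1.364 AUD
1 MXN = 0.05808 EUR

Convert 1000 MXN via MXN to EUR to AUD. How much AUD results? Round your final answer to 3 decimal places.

1000 MXN × 0.05808 = 58.08 EUR
58.08 EUR × 1.364 = 79.22112 AUD

79.221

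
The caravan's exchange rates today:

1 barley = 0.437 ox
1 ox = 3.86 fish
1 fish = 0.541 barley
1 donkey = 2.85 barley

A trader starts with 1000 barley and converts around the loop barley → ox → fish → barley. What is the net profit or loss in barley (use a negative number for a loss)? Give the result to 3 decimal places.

1000 barley × 0.437 = 437 ox
437 ox × 3.86 = 1686.82 fish
1686.82 fish × 0.541 = 912.56962 barley
Net change: 912.56962 − 1000 = -87.43038 barley

-87.430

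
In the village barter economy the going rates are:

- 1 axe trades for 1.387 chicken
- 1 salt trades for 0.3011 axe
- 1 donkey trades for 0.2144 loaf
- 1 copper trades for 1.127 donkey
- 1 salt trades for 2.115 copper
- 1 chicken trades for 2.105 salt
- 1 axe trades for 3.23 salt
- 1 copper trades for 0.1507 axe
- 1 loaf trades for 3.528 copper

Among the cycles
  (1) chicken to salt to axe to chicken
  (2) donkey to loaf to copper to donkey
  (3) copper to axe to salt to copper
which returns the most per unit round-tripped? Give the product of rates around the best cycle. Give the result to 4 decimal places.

1.0295

(1) 2.105 × 0.3011 × 1.387 = 0.87910
(2) 0.2144 × 3.528 × 1.127 = 0.85247
(3) 0.1507 × 3.23 × 2.115 = 1.02950
Highest is cycle (3) at 1.0295 (>1, arbitrage).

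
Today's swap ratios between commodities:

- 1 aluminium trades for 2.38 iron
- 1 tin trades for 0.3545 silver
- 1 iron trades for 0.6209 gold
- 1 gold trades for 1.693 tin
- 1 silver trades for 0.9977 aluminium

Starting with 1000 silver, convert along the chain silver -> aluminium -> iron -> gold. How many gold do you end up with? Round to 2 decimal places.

1000 silver × 0.9977 = 997.7 aluminium
997.7 aluminium × 2.38 = 2374.526 iron
2374.526 iron × 0.6209 = 1474.3431934 gold

1474.34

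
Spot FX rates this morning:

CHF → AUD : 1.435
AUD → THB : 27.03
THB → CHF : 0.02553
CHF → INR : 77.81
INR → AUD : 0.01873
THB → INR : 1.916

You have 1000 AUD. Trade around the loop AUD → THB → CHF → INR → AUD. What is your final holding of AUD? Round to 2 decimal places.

1000 AUD × 27.03 = 27030 THB
27030 THB × 0.02553 = 690.0759 CHF
690.0759 CHF × 77.81 = 53694.805779 INR
53694.805779 INR × 0.01873 = 1005.70371224067 AUD

1005.70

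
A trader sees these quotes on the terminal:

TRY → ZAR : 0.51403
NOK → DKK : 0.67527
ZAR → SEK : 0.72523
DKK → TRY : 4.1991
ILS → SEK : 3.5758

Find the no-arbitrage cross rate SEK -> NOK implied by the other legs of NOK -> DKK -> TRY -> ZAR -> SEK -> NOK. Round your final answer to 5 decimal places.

Known legs of the cycle: 0.67527 × 4.1991 × 0.51403 × 0.72523 = 1.0570557678463734633
For no arbitrage the full-cycle product must be 1, so the missing rate is 1 / 1.0570557678463734633 ≈ 0.9460239.

0.94602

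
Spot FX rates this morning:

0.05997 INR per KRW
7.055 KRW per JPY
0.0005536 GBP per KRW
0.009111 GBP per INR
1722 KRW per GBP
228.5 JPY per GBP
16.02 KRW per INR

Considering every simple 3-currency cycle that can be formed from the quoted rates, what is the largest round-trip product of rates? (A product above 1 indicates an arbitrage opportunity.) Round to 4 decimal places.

KRW→INR→GBP→KRW: 0.05997 × 0.009111 × 1722 = 0.94088
KRW→GBP→JPY→KRW: 0.0005536 × 228.5 × 7.055 = 0.89244
Maximum is KRW→INR→GBP→KRW at 0.9409; no arbitrage — every cycle loses value.

0.9409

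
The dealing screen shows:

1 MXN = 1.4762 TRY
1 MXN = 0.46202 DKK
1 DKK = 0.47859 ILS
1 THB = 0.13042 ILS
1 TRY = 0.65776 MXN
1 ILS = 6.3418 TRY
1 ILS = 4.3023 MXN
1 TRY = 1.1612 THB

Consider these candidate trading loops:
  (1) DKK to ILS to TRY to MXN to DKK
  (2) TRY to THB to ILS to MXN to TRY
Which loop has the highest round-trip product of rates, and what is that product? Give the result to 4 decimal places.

(1) 0.47859 × 6.3418 × 0.65776 × 0.46202 = 0.92237
(2) 1.1612 × 0.13042 × 4.3023 × 1.4762 = 0.96183
Highest is cycle (2) at 0.9618 (≤1, no arbitrage).

0.9618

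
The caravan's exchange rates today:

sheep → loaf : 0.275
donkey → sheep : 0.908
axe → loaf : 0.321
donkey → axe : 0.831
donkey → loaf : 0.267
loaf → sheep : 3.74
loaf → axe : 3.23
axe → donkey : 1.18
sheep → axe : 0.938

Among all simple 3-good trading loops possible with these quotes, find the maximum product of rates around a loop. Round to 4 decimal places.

axe→loaf→sheep→axe: 0.321 × 3.74 × 0.938 = 1.12611
axe→donkey→loaf→axe: 1.18 × 0.267 × 3.23 = 1.01764
axe→donkey→sheep→axe: 1.18 × 0.908 × 0.938 = 1.00501
Maximum is axe→loaf→sheep→axe at 1.1261; arbitrage exists.

1.1261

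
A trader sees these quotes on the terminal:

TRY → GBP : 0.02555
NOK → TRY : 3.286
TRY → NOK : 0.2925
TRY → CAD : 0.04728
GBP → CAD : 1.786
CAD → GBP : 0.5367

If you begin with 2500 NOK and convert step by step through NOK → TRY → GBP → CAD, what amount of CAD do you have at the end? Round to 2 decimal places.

374.87

2500 NOK × 3.286 = 8215 TRY
8215 TRY × 0.02555 = 209.89325 GBP
209.89325 GBP × 1.786 = 374.8693445 CAD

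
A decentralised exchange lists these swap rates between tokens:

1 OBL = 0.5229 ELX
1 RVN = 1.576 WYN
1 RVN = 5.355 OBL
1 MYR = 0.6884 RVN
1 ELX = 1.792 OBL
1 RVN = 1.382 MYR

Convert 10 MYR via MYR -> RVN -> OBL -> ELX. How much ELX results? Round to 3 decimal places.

19.276

10 MYR × 0.6884 = 6.884 RVN
6.884 RVN × 5.355 = 36.86382 OBL
36.86382 OBL × 0.5229 = 19.276091478 ELX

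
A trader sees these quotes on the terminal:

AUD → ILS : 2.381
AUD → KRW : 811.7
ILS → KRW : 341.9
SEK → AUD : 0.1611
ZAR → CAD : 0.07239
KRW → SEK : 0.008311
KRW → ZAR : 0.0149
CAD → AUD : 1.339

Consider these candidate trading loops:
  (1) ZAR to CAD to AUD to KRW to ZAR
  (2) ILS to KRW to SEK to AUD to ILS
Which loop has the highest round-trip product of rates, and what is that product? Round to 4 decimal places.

(1) 0.07239 × 1.339 × 811.7 × 0.0149 = 1.17231
(2) 341.9 × 0.008311 × 0.1611 × 2.381 = 1.08995
Highest is cycle (1) at 1.1723 (>1, arbitrage).

1.1723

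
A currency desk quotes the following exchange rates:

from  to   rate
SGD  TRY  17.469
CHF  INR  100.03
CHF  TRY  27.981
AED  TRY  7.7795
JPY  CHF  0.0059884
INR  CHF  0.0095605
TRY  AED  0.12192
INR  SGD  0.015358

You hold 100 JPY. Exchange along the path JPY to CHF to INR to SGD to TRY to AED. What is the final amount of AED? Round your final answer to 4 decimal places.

1.9594

100 JPY × 0.0059884 = 0.59884 CHF
0.59884 CHF × 100.03 = 59.9019652 INR
59.9019652 INR × 0.015358 = 0.9199743815416 SGD
0.9199743815416 SGD × 17.469 = 16.0710324711502104 TRY
16.0710324711502104 TRY × 0.12192 = 1.959380278882633651968 AED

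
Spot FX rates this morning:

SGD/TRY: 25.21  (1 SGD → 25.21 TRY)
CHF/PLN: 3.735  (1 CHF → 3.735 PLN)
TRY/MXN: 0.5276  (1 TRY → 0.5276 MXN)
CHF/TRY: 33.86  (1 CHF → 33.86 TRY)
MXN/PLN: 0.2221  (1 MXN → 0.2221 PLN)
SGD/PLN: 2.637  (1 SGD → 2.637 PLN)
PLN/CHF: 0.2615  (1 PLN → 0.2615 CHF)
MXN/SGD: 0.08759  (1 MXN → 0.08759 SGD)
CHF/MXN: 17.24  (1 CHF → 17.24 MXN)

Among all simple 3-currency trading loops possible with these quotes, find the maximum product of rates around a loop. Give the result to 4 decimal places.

TRY→MXN→SGD→TRY: 0.5276 × 0.08759 × 25.21 = 1.16502
CHF→MXN→PLN→CHF: 17.24 × 0.2221 × 0.2615 = 1.00128
Maximum is TRY→MXN→SGD→TRY at 1.1650; arbitrage exists.

1.1650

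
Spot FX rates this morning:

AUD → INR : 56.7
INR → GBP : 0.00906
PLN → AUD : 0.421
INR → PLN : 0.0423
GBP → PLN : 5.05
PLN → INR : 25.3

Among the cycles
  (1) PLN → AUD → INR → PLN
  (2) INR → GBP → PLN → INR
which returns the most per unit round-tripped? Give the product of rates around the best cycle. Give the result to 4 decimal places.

1.1576

(1) 0.421 × 56.7 × 0.0423 = 1.00973
(2) 0.00906 × 5.05 × 25.3 = 1.15755
Highest is cycle (2) at 1.1576 (>1, arbitrage).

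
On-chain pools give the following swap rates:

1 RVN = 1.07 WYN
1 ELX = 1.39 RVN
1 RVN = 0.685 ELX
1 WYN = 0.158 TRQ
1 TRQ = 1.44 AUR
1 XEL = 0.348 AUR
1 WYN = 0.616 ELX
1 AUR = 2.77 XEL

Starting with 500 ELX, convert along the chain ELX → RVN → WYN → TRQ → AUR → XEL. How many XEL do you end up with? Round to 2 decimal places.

500 ELX × 1.39 = 695 RVN
695 RVN × 1.07 = 743.65 WYN
743.65 WYN × 0.158 = 117.4967 TRQ
117.4967 TRQ × 1.44 = 169.195248 AUR
169.195248 AUR × 2.77 = 468.67083696 XEL

468.67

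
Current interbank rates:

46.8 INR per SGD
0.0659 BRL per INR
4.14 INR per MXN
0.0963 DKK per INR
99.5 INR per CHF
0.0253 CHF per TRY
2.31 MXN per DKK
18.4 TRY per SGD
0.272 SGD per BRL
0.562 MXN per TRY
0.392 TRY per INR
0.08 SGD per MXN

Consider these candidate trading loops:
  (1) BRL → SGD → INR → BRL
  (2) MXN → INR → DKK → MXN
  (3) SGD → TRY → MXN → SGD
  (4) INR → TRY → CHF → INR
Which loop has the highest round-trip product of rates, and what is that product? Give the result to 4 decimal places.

0.9868

(1) 0.272 × 46.8 × 0.0659 = 0.83888
(2) 4.14 × 0.0963 × 2.31 = 0.92096
(3) 18.4 × 0.562 × 0.08 = 0.82726
(4) 0.392 × 0.0253 × 99.5 = 0.98680
Highest is cycle (4) at 0.9868 (≤1, no arbitrage).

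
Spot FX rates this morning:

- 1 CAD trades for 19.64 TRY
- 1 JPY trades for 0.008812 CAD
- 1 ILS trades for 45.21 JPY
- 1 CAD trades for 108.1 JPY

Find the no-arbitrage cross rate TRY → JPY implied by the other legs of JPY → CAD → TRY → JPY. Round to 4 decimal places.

5.7781

Known legs of the cycle: 0.008812 × 19.64 = 0.17306768
For no arbitrage the full-cycle product must be 1, so the missing rate is 1 / 0.17306768 ≈ 5.778086.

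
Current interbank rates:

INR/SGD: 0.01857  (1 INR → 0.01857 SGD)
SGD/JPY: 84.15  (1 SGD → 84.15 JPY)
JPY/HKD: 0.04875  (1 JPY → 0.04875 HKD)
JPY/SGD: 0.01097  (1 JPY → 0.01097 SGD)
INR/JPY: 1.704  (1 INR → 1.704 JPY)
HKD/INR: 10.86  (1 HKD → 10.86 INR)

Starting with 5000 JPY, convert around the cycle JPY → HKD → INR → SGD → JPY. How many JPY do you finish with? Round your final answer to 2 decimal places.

4136.57

5000 JPY × 0.04875 = 243.75 HKD
243.75 HKD × 10.86 = 2647.125 INR
2647.125 INR × 0.01857 = 49.15711125 SGD
49.15711125 SGD × 84.15 = 4136.5709116875 JPY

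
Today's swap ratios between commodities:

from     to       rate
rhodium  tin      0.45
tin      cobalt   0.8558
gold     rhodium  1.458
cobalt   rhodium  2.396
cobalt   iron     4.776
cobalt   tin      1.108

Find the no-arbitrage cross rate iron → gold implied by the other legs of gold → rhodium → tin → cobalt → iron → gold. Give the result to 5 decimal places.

0.37290

Known legs of the cycle: 1.458 × 0.45 × 0.8558 × 4.776 = 2.68167805488
For no arbitrage the full-cycle product must be 1, so the missing rate is 1 / 2.68167805488 ≈ 0.3729008.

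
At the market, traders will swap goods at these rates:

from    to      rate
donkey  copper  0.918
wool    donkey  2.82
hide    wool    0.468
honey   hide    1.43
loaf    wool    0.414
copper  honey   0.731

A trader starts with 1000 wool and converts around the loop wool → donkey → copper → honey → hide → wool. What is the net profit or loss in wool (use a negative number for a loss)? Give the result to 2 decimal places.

266.46

1000 wool × 2.82 = 2820 donkey
2820 donkey × 0.918 = 2588.76 copper
2588.76 copper × 0.731 = 1892.38356 honey
1892.38356 honey × 1.43 = 2706.1084908 hide
2706.1084908 hide × 0.468 = 1266.4587736944 wool
Net change: 1266.4587736944 − 1000 = 266.4587736944 wool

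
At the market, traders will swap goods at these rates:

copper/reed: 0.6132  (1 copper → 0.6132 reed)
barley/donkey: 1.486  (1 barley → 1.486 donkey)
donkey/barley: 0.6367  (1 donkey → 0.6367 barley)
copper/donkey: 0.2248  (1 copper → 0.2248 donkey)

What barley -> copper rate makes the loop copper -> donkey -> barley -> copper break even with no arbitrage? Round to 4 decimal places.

6.9866

Known legs of the cycle: 0.2248 × 0.6367 = 0.14313016
For no arbitrage the full-cycle product must be 1, so the missing rate is 1 / 0.14313016 ≈ 6.986648.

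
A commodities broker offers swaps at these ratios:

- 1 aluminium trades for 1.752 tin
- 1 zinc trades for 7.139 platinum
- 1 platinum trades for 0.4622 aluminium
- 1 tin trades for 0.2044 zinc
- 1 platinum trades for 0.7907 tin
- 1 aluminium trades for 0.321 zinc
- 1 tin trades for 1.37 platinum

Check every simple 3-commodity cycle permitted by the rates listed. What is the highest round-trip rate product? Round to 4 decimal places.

zinc→platinum→tin→zinc: 7.139 × 0.7907 × 0.2044 = 1.15380
aluminium→tin→platinum→aluminium: 1.752 × 1.37 × 0.4622 = 1.10939
zinc→platinum→aluminium→zinc: 7.139 × 0.4622 × 0.321 = 1.05919
Maximum is zinc→platinum→tin→zinc at 1.1538; arbitrage exists.

1.1538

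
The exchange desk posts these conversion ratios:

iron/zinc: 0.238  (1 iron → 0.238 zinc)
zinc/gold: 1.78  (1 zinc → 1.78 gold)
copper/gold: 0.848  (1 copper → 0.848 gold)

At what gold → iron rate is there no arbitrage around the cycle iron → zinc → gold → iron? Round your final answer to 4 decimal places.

Known legs of the cycle: 0.238 × 1.78 = 0.42364
For no arbitrage the full-cycle product must be 1, so the missing rate is 1 / 0.42364 ≈ 2.360495.

2.3605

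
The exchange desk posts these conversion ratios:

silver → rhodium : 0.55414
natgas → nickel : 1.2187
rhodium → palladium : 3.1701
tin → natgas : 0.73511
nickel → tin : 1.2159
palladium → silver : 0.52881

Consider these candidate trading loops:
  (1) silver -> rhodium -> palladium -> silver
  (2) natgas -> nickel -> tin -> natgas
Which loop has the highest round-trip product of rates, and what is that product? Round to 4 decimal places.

(1) 0.55414 × 3.1701 × 0.52881 = 0.92895
(2) 1.2187 × 1.2159 × 0.73511 = 1.08930
Highest is cycle (2) at 1.0893 (>1, arbitrage).

1.0893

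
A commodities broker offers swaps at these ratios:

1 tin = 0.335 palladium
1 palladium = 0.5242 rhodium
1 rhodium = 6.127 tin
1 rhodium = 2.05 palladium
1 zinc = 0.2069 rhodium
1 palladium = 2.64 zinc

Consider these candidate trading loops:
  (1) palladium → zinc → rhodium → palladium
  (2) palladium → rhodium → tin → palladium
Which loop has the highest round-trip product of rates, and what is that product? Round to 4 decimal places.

(1) 2.64 × 0.2069 × 2.05 = 1.11974
(2) 0.5242 × 6.127 × 0.335 = 1.07594
Highest is cycle (1) at 1.1197 (>1, arbitrage).

1.1197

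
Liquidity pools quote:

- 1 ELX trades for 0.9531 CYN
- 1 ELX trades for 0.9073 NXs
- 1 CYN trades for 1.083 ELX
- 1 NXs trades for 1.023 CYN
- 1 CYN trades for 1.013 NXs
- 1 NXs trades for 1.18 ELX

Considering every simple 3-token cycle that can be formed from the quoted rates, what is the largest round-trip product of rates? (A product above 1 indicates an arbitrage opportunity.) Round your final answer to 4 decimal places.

1.1393

ELX→CYN→NXs→ELX: 0.9531 × 1.013 × 1.18 = 1.13928
ELX→NXs→CYN→ELX: 0.9073 × 1.023 × 1.083 = 1.00521
Maximum is ELX→CYN→NXs→ELX at 1.1393; arbitrage exists.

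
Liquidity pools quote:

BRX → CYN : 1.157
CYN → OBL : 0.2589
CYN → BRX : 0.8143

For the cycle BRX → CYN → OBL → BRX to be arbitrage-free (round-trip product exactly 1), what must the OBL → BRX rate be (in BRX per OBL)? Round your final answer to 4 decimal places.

Known legs of the cycle: 1.157 × 0.2589 = 0.2995473
For no arbitrage the full-cycle product must be 1, so the missing rate is 1 / 0.2995473 ≈ 3.338371.

3.3384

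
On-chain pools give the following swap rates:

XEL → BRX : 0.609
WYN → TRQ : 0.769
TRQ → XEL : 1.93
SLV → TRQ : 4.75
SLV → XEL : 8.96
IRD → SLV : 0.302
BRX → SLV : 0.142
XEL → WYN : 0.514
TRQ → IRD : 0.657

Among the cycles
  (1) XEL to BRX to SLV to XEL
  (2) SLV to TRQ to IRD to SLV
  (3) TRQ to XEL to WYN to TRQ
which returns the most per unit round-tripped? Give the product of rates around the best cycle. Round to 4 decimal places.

(1) 0.609 × 0.142 × 8.96 = 0.77484
(2) 4.75 × 0.657 × 0.302 = 0.94247
(3) 1.93 × 0.514 × 0.769 = 0.76286
Highest is cycle (2) at 0.9425 (≤1, no arbitrage).

0.9425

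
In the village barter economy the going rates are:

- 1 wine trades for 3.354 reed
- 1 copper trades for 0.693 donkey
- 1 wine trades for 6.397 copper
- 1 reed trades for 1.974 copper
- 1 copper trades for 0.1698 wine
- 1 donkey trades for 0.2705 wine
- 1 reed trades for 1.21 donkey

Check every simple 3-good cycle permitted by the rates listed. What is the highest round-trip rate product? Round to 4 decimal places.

1.1992

wine→copper→donkey→wine: 6.397 × 0.693 × 0.2705 = 1.19916
reed→copper→wine→reed: 1.974 × 0.1698 × 3.354 = 1.12421
reed→donkey→wine→reed: 1.21 × 0.2705 × 3.354 = 1.09778
Maximum is wine→copper→donkey→wine at 1.1992; arbitrage exists.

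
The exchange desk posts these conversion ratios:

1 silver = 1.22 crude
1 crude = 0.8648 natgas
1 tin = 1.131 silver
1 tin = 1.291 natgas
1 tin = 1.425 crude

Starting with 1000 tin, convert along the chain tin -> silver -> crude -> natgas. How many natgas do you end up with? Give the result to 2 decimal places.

1193.27

1000 tin × 1.131 = 1131 silver
1131 silver × 1.22 = 1379.82 crude
1379.82 crude × 0.8648 = 1193.268336 natgas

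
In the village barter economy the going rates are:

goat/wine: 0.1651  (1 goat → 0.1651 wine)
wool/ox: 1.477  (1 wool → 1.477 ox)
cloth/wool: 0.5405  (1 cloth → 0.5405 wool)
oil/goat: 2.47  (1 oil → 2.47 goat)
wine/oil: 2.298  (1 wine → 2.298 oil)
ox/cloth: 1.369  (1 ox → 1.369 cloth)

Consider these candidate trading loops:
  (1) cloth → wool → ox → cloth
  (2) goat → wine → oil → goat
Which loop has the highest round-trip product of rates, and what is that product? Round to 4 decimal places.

1.0929

(1) 0.5405 × 1.477 × 1.369 = 1.09290
(2) 0.1651 × 2.298 × 2.47 = 0.93712
Highest is cycle (1) at 1.0929 (>1, arbitrage).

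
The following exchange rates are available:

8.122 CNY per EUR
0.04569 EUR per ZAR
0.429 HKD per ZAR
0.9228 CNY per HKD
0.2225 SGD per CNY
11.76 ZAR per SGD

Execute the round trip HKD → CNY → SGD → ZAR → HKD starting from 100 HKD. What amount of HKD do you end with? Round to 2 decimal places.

103.59

100 HKD × 0.9228 = 92.28 CNY
92.28 CNY × 0.2225 = 20.5323 SGD
20.5323 SGD × 11.76 = 241.459848 ZAR
241.459848 ZAR × 0.429 = 103.586274792 HKD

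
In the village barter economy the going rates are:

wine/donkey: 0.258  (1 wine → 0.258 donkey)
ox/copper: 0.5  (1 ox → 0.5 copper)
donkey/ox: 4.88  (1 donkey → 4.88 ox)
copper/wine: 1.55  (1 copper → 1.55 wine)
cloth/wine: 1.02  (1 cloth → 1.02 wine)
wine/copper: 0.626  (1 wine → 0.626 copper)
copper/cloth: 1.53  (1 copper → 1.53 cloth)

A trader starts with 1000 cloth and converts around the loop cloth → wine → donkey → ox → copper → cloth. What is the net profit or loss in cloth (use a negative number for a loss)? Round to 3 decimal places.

-17.571

1000 cloth × 1.02 = 1020 wine
1020 wine × 0.258 = 263.16 donkey
263.16 donkey × 4.88 = 1284.2208 ox
1284.2208 ox × 0.5 = 642.1104 copper
642.1104 copper × 1.53 = 982.428912 cloth
Net change: 982.428912 − 1000 = -17.571088 cloth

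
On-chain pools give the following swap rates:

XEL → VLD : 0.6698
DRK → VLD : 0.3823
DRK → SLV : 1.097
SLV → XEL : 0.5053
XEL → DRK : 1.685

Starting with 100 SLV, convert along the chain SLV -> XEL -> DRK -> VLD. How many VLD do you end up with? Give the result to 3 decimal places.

100 SLV × 0.5053 = 50.53 XEL
50.53 XEL × 1.685 = 85.14305 DRK
85.14305 DRK × 0.3823 = 32.550188015 VLD

32.550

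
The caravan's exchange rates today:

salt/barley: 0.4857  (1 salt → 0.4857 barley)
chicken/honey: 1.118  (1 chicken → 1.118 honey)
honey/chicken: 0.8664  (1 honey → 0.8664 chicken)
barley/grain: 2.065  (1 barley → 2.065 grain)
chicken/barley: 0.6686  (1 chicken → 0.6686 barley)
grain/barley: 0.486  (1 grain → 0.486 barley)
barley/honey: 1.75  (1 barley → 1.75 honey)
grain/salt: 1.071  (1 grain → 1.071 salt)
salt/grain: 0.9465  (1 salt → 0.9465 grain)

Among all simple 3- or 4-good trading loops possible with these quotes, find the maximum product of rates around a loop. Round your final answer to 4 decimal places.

barley→grain→salt→barley: 2.065 × 1.071 × 0.4857 = 1.07418
barley→honey→chicken→barley: 1.75 × 0.8664 × 0.6686 = 1.01373
Maximum is barley→grain→salt→barley at 1.0742; arbitrage exists.

1.0742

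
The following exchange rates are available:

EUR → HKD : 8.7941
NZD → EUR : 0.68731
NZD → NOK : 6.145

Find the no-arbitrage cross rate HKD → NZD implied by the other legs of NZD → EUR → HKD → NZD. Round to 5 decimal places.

0.16545

Known legs of the cycle: 0.68731 × 8.7941 = 6.044272871
For no arbitrage the full-cycle product must be 1, so the missing rate is 1 / 6.044272871 ≈ 0.1654459.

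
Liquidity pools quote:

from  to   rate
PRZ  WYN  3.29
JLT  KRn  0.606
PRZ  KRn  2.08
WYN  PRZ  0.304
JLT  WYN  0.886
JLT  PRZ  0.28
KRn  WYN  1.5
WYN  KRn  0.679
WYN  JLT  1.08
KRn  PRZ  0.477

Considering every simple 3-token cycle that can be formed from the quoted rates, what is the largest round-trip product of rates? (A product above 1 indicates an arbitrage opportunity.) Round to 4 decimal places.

1.0656

KRn→PRZ→WYN→KRn: 0.477 × 3.29 × 0.679 = 1.06558
PRZ→WYN→JLT→PRZ: 3.29 × 1.08 × 0.28 = 0.99490
KRn→WYN→JLT→KRn: 1.5 × 1.08 × 0.606 = 0.98172
KRn→WYN→PRZ→KRn: 1.5 × 0.304 × 2.08 = 0.94848
Maximum is KRn→PRZ→WYN→KRn at 1.0656; arbitrage exists.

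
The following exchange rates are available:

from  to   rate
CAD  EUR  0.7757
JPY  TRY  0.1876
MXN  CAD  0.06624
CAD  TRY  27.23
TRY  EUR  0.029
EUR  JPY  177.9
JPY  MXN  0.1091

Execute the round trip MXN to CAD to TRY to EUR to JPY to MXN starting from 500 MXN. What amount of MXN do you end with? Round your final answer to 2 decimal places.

500 MXN × 0.06624 = 33.12 CAD
33.12 CAD × 27.23 = 901.8576 TRY
901.8576 TRY × 0.029 = 26.1538704 EUR
26.1538704 EUR × 177.9 = 4652.77354416 JPY
4652.77354416 JPY × 0.1091 = 507.617593667856 MXN

507.62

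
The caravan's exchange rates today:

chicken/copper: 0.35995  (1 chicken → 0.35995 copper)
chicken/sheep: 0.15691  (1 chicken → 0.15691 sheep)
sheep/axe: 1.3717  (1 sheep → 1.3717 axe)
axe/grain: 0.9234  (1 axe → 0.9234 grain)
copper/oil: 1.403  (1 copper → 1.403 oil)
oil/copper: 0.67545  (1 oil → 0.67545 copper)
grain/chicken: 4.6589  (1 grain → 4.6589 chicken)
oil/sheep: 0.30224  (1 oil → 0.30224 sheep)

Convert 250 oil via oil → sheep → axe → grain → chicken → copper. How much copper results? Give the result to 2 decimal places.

250 oil × 0.30224 = 75.56 sheep
75.56 sheep × 1.3717 = 103.645652 axe
103.645652 axe × 0.9234 = 95.7063950568 grain
95.7063950568 grain × 4.6589 = 445.88652393012552 chicken
445.88652393012552 chicken × 0.35995 = 160.496854288648680924 copper

160.50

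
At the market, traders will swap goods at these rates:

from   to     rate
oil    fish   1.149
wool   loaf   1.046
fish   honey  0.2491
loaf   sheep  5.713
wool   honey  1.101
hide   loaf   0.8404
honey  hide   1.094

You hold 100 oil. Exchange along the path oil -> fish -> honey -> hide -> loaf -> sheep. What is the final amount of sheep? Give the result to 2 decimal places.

150.34

100 oil × 1.149 = 114.9 fish
114.9 fish × 0.2491 = 28.62159 honey
28.62159 honey × 1.094 = 31.31201946 hide
31.31201946 hide × 0.8404 = 26.314621154184 loaf
26.314621154184 loaf × 5.713 = 150.335430653853192 sheep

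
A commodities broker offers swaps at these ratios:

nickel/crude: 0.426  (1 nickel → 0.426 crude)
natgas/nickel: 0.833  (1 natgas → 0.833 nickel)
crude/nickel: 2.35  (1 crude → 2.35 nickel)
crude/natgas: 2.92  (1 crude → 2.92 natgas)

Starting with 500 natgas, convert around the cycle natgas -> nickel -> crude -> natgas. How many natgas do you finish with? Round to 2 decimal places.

518.09

500 natgas × 0.833 = 416.5 nickel
416.5 nickel × 0.426 = 177.429 crude
177.429 crude × 2.92 = 518.09268 natgas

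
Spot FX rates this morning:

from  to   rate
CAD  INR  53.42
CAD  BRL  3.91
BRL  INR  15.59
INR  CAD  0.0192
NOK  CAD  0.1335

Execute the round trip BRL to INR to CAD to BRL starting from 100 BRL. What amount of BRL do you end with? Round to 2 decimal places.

117.04

100 BRL × 15.59 = 1559 INR
1559 INR × 0.0192 = 29.9328 CAD
29.9328 CAD × 3.91 = 117.037248 BRL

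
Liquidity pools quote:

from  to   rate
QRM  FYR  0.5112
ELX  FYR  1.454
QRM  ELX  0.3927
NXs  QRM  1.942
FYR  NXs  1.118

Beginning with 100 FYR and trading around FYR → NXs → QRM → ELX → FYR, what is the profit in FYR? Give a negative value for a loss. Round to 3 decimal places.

100 FYR × 1.118 = 111.8 NXs
111.8 NXs × 1.942 = 217.1156 QRM
217.1156 QRM × 0.3927 = 85.26129612 ELX
85.26129612 ELX × 1.454 = 123.96992455848 FYR
Net change: 123.96992455848 − 100 = 23.96992455848 FYR

23.970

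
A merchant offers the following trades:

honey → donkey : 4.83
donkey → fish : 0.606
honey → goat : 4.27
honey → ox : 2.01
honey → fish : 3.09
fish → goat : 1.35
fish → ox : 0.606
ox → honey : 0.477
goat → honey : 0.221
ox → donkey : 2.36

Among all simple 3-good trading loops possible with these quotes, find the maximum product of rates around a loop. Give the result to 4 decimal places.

goat→honey→fish→goat: 0.221 × 3.09 × 1.35 = 0.92190
fish→ox→honey→fish: 0.606 × 0.477 × 3.09 = 0.89320
donkey→fish→ox→donkey: 0.606 × 0.606 × 2.36 = 0.86668
Maximum is goat→honey→fish→goat at 0.9219; no arbitrage — every cycle loses value.

0.9219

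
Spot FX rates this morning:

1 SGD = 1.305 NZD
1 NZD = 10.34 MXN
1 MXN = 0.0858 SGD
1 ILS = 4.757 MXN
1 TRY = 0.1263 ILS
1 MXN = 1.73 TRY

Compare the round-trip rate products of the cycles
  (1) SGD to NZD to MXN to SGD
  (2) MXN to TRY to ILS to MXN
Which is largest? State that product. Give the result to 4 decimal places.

(1) 1.305 × 10.34 × 0.0858 = 1.15776
(2) 1.73 × 0.1263 × 4.757 = 1.03940
Highest is cycle (1) at 1.1578 (>1, arbitrage).

1.1578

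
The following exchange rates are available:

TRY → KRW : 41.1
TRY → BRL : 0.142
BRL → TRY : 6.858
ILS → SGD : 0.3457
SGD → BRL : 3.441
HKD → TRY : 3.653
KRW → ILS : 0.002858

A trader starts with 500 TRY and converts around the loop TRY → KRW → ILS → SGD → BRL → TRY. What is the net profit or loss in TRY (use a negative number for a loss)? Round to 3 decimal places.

500 TRY × 41.1 = 20550 KRW
20550 KRW × 0.002858 = 58.7319 ILS
58.7319 ILS × 0.3457 = 20.30361783 SGD
20.30361783 SGD × 3.441 = 69.86474895303 BRL
69.86474895303 BRL × 6.858 = 479.13244831987974 TRY
Net change: 479.13244831987974 − 500 = -20.86755168012026 TRY

-20.868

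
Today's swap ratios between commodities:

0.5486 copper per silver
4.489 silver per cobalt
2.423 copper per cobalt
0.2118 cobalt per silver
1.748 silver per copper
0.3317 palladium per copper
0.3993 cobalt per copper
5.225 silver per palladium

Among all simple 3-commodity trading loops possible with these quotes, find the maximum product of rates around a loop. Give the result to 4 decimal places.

silver→copper→cobalt→silver: 0.5486 × 0.3993 × 4.489 = 0.98334
palladium→silver→copper→palladium: 5.225 × 0.5486 × 0.3317 = 0.95080
silver→cobalt→copper→silver: 0.2118 × 2.423 × 1.748 = 0.89706
Maximum is silver→copper→cobalt→silver at 0.9833; no arbitrage — every cycle loses value.

0.9833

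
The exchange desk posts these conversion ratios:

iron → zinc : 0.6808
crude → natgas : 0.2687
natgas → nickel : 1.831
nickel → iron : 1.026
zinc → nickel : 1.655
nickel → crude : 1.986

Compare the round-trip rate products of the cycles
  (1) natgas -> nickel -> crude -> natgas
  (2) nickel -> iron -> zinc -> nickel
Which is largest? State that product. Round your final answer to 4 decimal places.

1.1560

(1) 1.831 × 1.986 × 0.2687 = 0.97709
(2) 1.026 × 0.6808 × 1.655 = 1.15602
Highest is cycle (2) at 1.1560 (>1, arbitrage).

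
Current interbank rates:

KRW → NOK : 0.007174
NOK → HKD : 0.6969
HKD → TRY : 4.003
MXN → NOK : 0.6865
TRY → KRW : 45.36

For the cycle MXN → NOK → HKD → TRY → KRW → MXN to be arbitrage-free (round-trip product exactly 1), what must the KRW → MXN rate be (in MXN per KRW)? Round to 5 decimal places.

Known legs of the cycle: 0.6865 × 0.6969 × 4.003 × 45.36 = 86.869964109348
For no arbitrage the full-cycle product must be 1, so the missing rate is 1 / 86.869964109348 ≈ 0.0115115.

0.01151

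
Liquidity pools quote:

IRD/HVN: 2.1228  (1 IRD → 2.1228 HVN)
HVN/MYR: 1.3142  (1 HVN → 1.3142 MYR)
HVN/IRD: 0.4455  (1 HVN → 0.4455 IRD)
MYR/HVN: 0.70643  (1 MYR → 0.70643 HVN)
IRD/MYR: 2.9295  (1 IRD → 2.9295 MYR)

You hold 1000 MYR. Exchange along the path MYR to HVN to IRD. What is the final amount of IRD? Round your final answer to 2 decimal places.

1000 MYR × 0.70643 = 706.43 HVN
706.43 HVN × 0.4455 = 314.714565 IRD

314.71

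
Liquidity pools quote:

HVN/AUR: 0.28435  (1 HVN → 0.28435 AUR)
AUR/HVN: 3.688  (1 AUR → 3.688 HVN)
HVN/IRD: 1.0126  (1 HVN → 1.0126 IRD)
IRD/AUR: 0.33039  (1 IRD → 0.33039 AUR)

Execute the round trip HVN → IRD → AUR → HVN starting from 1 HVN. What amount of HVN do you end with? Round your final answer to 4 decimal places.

1 HVN × 1.0126 = 1.0126 IRD
1.0126 IRD × 0.33039 = 0.334552914 AUR
0.334552914 AUR × 3.688 = 1.233831146832 HVN

1.2338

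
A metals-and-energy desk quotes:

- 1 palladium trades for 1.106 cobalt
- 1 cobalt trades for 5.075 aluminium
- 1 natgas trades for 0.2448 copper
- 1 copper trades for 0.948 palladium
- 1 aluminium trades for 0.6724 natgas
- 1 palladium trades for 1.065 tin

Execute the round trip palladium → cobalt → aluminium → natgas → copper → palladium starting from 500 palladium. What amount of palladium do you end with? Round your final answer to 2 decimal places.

500 palladium × 1.106 = 553 cobalt
553 cobalt × 5.075 = 2806.475 aluminium
2806.475 aluminium × 0.6724 = 1887.07379 natgas
1887.07379 natgas × 0.2448 = 461.955663792 copper
461.955663792 copper × 0.948 = 437.933969274816 palladium

437.93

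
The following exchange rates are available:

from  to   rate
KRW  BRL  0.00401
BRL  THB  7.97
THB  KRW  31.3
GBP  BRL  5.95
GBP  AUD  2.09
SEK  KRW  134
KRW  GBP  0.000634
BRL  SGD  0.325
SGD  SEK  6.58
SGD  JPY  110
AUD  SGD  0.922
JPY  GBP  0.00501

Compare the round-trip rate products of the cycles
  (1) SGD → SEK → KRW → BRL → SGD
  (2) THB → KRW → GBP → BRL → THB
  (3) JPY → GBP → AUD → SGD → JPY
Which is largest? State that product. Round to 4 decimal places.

1.1491

(1) 6.58 × 134 × 0.00401 × 0.325 = 1.14910
(2) 31.3 × 0.000634 × 5.95 × 7.97 = 0.94104
(3) 0.00501 × 2.09 × 0.922 × 110 = 1.06196
Highest is cycle (1) at 1.1491 (>1, arbitrage).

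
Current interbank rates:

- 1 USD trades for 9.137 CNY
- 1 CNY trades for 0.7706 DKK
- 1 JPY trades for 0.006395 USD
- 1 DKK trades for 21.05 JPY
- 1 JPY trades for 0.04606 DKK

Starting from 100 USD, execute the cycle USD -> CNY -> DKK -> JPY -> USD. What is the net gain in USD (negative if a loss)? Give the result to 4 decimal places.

-5.2181

100 USD × 9.137 = 913.7 CNY
913.7 CNY × 0.7706 = 704.09722 DKK
704.09722 DKK × 21.05 = 14821.246481 JPY
14821.246481 JPY × 0.006395 = 94.781871245995 USD
Net change: 94.781871245995 − 100 = -5.218128754005 USD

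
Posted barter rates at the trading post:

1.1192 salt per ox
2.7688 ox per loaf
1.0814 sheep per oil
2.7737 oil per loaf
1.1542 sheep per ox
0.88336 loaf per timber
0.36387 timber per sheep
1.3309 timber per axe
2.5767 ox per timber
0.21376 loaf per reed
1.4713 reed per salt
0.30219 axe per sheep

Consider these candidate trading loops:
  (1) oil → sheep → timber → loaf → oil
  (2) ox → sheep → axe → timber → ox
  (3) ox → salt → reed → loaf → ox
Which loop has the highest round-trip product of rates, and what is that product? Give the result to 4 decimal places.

1.1961

(1) 1.0814 × 0.36387 × 0.88336 × 2.7737 = 0.96412
(2) 1.1542 × 0.30219 × 1.3309 × 2.5767 = 1.19611
(3) 1.1192 × 1.4713 × 0.21376 × 2.7688 = 0.97460
Highest is cycle (2) at 1.1961 (>1, arbitrage).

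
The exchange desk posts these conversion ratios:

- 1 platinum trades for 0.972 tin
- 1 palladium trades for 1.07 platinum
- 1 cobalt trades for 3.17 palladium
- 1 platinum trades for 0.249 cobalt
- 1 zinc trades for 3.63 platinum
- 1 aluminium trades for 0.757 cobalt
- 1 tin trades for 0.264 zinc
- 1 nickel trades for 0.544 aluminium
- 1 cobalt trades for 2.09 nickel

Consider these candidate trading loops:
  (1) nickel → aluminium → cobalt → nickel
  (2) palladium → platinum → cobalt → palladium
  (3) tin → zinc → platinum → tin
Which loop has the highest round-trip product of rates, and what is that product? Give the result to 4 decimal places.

(1) 0.544 × 0.757 × 2.09 = 0.86068
(2) 1.07 × 0.249 × 3.17 = 0.84458
(3) 0.264 × 3.63 × 0.972 = 0.93149
Highest is cycle (3) at 0.9315 (≤1, no arbitrage).

0.9315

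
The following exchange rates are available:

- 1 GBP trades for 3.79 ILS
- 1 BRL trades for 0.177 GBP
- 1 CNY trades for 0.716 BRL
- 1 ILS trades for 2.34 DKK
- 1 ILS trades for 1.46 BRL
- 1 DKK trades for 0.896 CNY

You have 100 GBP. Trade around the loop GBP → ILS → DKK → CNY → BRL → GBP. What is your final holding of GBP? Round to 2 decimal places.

100.70

100 GBP × 3.79 = 379 ILS
379 ILS × 2.34 = 886.86 DKK
886.86 DKK × 0.896 = 794.62656 CNY
794.62656 CNY × 0.716 = 568.95261696 BRL
568.95261696 BRL × 0.177 = 100.70461320192 GBP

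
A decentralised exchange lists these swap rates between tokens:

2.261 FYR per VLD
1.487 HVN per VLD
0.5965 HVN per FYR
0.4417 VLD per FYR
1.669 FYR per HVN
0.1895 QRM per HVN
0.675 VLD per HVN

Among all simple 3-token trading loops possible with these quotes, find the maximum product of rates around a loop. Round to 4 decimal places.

HVN→FYR→VLD→HVN: 1.669 × 0.4417 × 1.487 = 1.09621
HVN→VLD→FYR→HVN: 0.675 × 2.261 × 0.5965 = 0.91036
Maximum is HVN→FYR→VLD→HVN at 1.0962; arbitrage exists.

1.0962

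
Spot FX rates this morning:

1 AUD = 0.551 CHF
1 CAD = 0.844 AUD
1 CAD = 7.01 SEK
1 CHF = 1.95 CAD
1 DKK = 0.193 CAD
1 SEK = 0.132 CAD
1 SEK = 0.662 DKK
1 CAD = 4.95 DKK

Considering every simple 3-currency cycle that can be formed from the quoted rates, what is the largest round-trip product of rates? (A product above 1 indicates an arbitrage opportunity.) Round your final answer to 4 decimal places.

0.9068

CAD→AUD→CHF→CAD: 0.844 × 0.551 × 1.95 = 0.90684
CAD→SEK→DKK→CAD: 7.01 × 0.662 × 0.193 = 0.89564
Maximum is CAD→AUD→CHF→CAD at 0.9068; no arbitrage — every cycle loses value.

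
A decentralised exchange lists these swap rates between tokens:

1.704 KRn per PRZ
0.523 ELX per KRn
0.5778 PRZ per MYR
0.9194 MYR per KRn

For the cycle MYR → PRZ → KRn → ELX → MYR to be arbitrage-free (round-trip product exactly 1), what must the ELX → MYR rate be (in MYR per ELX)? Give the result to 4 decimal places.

1.9420

Known legs of the cycle: 0.5778 × 1.704 × 0.523 = 0.5149307376
For no arbitrage the full-cycle product must be 1, so the missing rate is 1 / 0.5149307376 ≈ 1.942009.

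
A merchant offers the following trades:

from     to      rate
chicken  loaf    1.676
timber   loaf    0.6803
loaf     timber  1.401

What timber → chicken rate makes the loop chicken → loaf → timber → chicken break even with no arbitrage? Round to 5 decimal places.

0.42588

Known legs of the cycle: 1.676 × 1.401 = 2.348076
For no arbitrage the full-cycle product must be 1, so the missing rate is 1 / 2.348076 ≈ 0.4258806.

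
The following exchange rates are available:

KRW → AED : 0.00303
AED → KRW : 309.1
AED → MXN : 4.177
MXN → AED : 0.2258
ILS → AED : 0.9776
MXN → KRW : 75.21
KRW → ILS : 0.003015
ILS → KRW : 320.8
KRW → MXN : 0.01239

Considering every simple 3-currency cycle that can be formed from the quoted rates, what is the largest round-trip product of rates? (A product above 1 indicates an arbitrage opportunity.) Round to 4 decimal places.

KRW→AED→MXN→KRW: 0.00303 × 4.177 × 75.21 = 0.95188
KRW→ILS→AED→KRW: 0.003015 × 0.9776 × 309.1 = 0.91106
KRW→MXN→AED→KRW: 0.01239 × 0.2258 × 309.1 = 0.86476
Maximum is KRW→AED→MXN→KRW at 0.9519; no arbitrage — every cycle loses value.

0.9519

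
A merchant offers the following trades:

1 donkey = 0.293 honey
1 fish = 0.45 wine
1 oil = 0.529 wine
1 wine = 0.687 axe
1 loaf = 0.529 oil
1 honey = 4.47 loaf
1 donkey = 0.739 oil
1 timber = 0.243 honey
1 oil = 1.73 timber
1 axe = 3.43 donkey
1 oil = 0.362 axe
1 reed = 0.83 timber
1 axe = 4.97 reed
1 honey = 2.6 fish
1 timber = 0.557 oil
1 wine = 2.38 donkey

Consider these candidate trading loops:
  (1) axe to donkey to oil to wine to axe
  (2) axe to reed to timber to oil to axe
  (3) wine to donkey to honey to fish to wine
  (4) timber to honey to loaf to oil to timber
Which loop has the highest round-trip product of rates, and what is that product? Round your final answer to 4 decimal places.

(1) 3.43 × 0.739 × 0.529 × 0.687 = 0.92119
(2) 4.97 × 0.83 × 0.557 × 0.362 = 0.83176
(3) 2.38 × 0.293 × 2.6 × 0.45 = 0.81589
(4) 0.243 × 4.47 × 0.529 × 1.73 = 0.99407
Highest is cycle (4) at 0.9941 (≤1, no arbitrage).

0.9941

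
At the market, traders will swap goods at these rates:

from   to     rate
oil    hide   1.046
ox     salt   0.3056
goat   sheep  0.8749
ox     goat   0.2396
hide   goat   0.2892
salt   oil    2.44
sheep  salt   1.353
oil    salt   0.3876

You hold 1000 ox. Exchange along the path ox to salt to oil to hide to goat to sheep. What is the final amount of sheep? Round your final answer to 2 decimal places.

197.35

1000 ox × 0.3056 = 305.6 salt
305.6 salt × 2.44 = 745.664 oil
745.664 oil × 1.046 = 779.964544 hide
779.964544 hide × 0.2892 = 225.5657461248 goat
225.5657461248 goat × 0.8749 = 197.34747128458752 sheep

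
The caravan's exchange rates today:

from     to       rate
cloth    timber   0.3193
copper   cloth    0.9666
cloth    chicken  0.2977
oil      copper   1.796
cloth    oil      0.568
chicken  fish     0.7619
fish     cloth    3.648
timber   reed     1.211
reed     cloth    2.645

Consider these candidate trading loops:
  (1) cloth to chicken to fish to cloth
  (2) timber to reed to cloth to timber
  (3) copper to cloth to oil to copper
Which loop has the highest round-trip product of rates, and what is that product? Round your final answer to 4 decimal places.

1.0227

(1) 0.2977 × 0.7619 × 3.648 = 0.82743
(2) 1.211 × 2.645 × 0.3193 = 1.02275
(3) 0.9666 × 0.568 × 1.796 = 0.98606
Highest is cycle (2) at 1.0227 (>1, arbitrage).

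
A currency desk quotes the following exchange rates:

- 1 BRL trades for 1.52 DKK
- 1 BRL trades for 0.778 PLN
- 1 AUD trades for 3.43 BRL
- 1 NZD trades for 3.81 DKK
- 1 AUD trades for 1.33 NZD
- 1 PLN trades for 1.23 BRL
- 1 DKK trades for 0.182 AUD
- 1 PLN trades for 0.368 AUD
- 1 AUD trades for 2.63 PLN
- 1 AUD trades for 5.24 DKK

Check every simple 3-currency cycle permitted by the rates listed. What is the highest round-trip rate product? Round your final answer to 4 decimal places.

0.9820

BRL→PLN→AUD→BRL: 0.778 × 0.368 × 3.43 = 0.98202
DKK→AUD→BRL→DKK: 0.182 × 3.43 × 1.52 = 0.94888
DKK→AUD→NZD→DKK: 0.182 × 1.33 × 3.81 = 0.92225
Maximum is BRL→PLN→AUD→BRL at 0.9820; no arbitrage — every cycle loses value.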